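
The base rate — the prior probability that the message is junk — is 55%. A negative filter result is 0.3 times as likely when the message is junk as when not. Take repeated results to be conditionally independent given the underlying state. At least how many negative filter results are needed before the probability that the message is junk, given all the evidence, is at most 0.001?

Prior odds = 0.55/0.45 = 11/9.
Likelihood ratio per negative filter result = 0.3.
Target posterior odds = 0.001/0.999 = 1/999.
Need (11/9) × 0.3ⁿ ≤ 1/999, i.e. 0.3ⁿ ≤ 1/1221.
0.3⁵ = 243/100000 is still above 1/1221 but 0.3⁶ = 729/1000000 is at or below it, so n = 6.

6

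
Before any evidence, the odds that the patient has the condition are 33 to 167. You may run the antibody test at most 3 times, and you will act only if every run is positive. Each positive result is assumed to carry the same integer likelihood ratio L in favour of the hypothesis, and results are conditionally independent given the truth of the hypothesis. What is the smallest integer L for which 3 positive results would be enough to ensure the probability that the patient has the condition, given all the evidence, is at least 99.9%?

Prior odds = 33/167.
Target odds = 0.999/0.001 = 999.
Need L³ ≥ 999 ÷ (33/167) = 55611/11.
17³ = 4913 < 55611/11 ≤ 5832 = 18³, so L = 18.

18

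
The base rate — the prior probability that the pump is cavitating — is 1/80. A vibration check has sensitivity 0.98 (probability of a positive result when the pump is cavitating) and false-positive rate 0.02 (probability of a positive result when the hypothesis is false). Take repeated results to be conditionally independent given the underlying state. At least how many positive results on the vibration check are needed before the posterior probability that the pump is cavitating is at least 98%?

3

Prior odds = 0.0125/0.9875 = 1/79.
Likelihood ratio of a positive result = 0.98/0.02 = 49.
Target odds: 0.98 ÷ 0.02 = 49.
Need (1/79) × 49ⁿ ≥ 49, i.e. 49ⁿ ≥ 3871.
49² = 2401 falls short of 3871 but 49³ = 117649 reaches it, so n = 3.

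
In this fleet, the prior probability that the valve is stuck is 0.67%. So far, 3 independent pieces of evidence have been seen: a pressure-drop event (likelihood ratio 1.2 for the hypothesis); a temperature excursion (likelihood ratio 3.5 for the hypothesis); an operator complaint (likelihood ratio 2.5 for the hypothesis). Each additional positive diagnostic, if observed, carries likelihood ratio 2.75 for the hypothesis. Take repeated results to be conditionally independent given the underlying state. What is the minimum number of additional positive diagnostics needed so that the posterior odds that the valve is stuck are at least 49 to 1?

Prior odds = 0.0067/0.9933 = 67/9933.
Combined Bayes factor of the evidence already in hand = 1.2 × 3.5 × 2.5 = 10.5.
Odds after that evidence = (67/9933) × 10.5 = 67/946.
Target odds = 49.
Need 2.75ⁿ ≥ 49 ÷ (67/946) = 46354/67.
2.75⁶ = 1771561/4096 falls short of 46354/67 but 2.75⁷ = 19487171/16384 reaches it, so n = 7.

7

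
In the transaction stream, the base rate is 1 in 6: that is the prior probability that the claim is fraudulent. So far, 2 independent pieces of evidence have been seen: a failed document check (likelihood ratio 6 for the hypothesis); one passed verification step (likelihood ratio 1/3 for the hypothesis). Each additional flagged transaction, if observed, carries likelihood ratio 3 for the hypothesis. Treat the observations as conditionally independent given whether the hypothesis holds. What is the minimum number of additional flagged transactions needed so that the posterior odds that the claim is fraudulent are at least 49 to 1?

5

Prior odds = (1/6)/(5/6) = 0.2.
Combined Bayes factor of the evidence already in hand = 6 × (1/3) = 2.
Odds after that evidence = 0.2 × 2 = 0.4.
Target odds = 49.
Need 3ⁿ ≥ 49 ÷ 0.4 = 122.5.
3⁴ = 81 falls short of 122.5 but 3⁵ = 243 reaches it, so n = 5.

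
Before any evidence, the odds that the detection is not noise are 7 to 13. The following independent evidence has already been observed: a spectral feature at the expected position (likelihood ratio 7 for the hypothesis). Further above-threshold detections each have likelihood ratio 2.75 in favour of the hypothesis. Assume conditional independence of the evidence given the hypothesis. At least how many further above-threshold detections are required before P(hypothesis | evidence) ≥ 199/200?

Prior odds = 7/13.
Bayes factor of the evidence already in hand = 7.
Odds after that evidence = (7/13) × 7 = 49/13.
Target odds = 0.995/0.005 = 199.
Need 2.75ⁿ ≥ 199 ÷ (49/13) = 2587/49.
2.75³ = 20.796875 falls short of 2587/49 but 2.75⁴ = 57.19140625 reaches it, so n = 4.

4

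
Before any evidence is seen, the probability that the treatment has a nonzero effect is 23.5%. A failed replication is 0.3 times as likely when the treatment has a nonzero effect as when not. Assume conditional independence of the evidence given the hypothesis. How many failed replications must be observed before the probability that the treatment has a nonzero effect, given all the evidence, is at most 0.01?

3

Prior odds = 0.235/0.765 = 47/153.
Likelihood ratio per failed replication = 0.3.
Target posterior odds = 0.01/0.99 = 1/99.
Need (47/153) × 0.3ⁿ ≤ 1/99, i.e. 0.3ⁿ ≤ 17/517.
0.3² = 0.09 is still above 17/517 but 0.3³ = 0.027 is at or below it, so n = 3.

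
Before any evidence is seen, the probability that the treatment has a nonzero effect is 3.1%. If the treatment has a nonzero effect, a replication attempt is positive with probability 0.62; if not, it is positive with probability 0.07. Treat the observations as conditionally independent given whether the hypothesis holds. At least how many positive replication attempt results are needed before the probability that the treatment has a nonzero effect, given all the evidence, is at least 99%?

4

Prior odds: 0.031 ÷ 0.969 = 31/969.
Likelihood ratio of a positive = 0.62/0.07 = 62/7.
Target posterior odds = 0.99/0.01 = 99.
Need (31/969) × (62/7)ⁿ ≥ 99, i.e. (62/7)ⁿ ≥ 95931/31.
(62/7)³ = 238328/343 falls short of 95931/31 but (62/7)⁴ = 14776336/2401 reaches it, so n = 4.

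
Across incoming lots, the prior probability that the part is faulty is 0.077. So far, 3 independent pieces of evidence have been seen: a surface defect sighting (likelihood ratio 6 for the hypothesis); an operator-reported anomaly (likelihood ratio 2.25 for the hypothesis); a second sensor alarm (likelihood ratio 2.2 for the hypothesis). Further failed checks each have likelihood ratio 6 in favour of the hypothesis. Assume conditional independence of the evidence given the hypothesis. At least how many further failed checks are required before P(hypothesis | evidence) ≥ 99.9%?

Prior odds = 0.077/0.923 = 77/923.
Combined Bayes factor of the evidence already in hand = 6 × 2.25 × 2.2 = 29.7.
Odds after that evidence = (77/923) × 29.7 = 22869/9230.
Target odds = 0.999/0.001 = 999.
Need 6ⁿ ≥ 999 ÷ (22869/9230) = 341510/847.
6³ = 216 falls short of 341510/847 but 6⁴ = 1296 reaches it, so n = 4.

4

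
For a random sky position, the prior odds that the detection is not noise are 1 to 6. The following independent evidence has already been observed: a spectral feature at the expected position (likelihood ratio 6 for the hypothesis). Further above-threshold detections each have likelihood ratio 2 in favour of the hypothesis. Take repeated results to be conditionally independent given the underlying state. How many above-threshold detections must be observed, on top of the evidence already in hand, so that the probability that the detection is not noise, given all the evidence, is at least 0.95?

Prior odds = 1/6.
Bayes factor of the evidence already in hand = 6.
Odds after that evidence = (1/6) × 6 = 1.
Target odds = 0.95/0.05 = 19.
Need 2ⁿ ≥ 19 ÷ 1 = 19.
2⁴ = 16 falls short of 19 but 2⁵ = 32 reaches it, so n = 5.

5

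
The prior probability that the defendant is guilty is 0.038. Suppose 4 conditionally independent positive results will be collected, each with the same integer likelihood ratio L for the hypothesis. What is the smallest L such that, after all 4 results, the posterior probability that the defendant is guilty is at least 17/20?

Prior odds = 0.038/0.962 = 19/481.
Target odds = 0.85/0.15 = 17/3.
Need L⁴ ≥ 17/3 ÷ (19/481) = 8177/57.
3⁴ = 81 < 8177/57 ≤ 256 = 4⁴, so L = 4.

4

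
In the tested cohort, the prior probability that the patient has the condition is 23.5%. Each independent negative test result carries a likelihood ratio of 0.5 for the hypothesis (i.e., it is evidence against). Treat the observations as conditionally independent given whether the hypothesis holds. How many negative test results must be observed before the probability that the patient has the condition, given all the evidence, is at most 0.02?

4

Prior odds = 0.235/0.765 = 47/153.
Likelihood ratio per negative test result = 0.5.
Target posterior odds = 0.02/0.98 = 1/49.
Require 0.5ⁿ ≤ 1/49 ÷ (47/153) = 153/2303.
0.5³ = 0.125 is still above 153/2303 but 0.5⁴ = 0.0625 is at or below it, so n = 4.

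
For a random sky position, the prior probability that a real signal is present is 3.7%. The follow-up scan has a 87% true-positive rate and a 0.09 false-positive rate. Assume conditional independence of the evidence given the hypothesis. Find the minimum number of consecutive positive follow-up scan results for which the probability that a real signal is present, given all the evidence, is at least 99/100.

Prior odds = 0.037/0.963 = 37/963.
Likelihood ratio of a positive result = 0.87/0.09 = 29/3.
Target posterior odds = 0.99/0.01 = 99.
Need (37/963) × (29/3)ⁿ ≥ 99, i.e. (29/3)ⁿ ≥ 95337/37.
(29/3)³ = 24389/27 falls short of 95337/37 but (29/3)⁴ = 707281/81 reaches it, so n = 4.

4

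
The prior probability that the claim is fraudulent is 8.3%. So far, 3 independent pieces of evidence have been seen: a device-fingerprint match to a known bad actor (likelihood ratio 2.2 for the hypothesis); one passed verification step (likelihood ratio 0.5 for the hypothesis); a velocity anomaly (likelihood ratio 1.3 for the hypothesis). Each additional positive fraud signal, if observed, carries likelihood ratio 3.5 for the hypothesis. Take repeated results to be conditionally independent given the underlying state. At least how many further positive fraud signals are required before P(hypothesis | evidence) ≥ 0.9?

Prior odds = 0.083/0.917 = 83/917.
Combined Bayes factor of the evidence already in hand = 2.2 × 0.5 × 1.3 = 1.43.
Odds after that evidence = (83/917) × 1.43 = 11869/91700.
Target odds = 0.9/0.1 = 9.
Need 3.5ⁿ ≥ 9 ÷ (11869/91700) = 825300/11869.
3.5³ = 42.875 falls short of 825300/11869 but 3.5⁴ = 150.0625 reaches it, so n = 4.

4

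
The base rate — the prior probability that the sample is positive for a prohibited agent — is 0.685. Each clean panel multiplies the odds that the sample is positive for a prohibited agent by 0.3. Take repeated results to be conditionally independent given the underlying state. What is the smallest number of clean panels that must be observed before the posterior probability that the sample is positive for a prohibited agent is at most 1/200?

Prior odds = 0.685/0.315 = 137/63.
Likelihood ratio per clean panel = 0.3.
Target posterior odds = 0.005/0.995 = 1/199.
Need (137/63) × 0.3ⁿ ≤ 1/199, i.e. 0.3ⁿ ≤ 63/27263.
0.3⁵ = 243/100000 is still above 63/27263 but 0.3⁶ = 729/1000000 is at or below it, so n = 6.

6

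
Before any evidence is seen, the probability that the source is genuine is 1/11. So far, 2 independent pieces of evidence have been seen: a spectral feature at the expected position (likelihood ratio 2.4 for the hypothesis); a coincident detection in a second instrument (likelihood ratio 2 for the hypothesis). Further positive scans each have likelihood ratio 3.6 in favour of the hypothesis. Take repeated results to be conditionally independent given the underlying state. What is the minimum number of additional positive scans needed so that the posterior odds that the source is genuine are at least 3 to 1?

2

Prior odds = (1/11)/(10/11) = 0.1.
Combined Bayes factor of the evidence already in hand = 2.4 × 2 = 4.8.
Odds after that evidence = 0.1 × 4.8 = 0.48.
Target odds = 3.
Need 3.6ⁿ ≥ 3 ÷ 0.48 = 6.25.
3.6¹ = 3.6 falls short of 6.25 but 3.6² = 12.96 reaches it, so n = 2.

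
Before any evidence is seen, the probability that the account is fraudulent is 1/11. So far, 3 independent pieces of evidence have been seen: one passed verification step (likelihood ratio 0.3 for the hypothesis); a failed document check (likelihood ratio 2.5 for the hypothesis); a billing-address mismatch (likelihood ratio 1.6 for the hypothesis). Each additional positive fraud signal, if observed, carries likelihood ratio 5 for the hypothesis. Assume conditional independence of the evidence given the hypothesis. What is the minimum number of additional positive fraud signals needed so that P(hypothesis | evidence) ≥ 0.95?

4

Prior odds = (1/11)/(10/11) = 0.1.
Combined Bayes factor of the evidence already in hand = 0.3 × 2.5 × 1.6 = 1.2.
Odds after that evidence = 0.1 × 1.2 = 0.12.
Target odds = 0.95/0.05 = 19.
Need 5ⁿ ≥ 19 ÷ 0.12 = 475/3.
5³ = 125 falls short of 475/3 but 5⁴ = 625 reaches it, so n = 4.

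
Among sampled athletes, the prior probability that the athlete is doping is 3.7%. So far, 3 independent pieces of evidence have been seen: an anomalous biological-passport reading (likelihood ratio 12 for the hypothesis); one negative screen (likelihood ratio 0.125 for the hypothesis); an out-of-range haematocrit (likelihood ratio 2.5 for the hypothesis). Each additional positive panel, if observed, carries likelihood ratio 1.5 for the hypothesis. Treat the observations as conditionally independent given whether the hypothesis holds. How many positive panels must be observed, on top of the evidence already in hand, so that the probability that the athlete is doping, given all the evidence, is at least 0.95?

Prior odds = 0.037/0.963 = 37/963.
Combined Bayes factor of the evidence already in hand = 12 × 0.125 × 2.5 = 3.75.
Odds after that evidence = (37/963) × 3.75 = 185/1284.
Target odds = 0.95/0.05 = 19.
Need 1.5ⁿ ≥ 19 ÷ (185/1284) = 24396/185.
1.5¹² = 531441/4096 falls short of 24396/185 but 1.5¹³ = 1594323/8192 reaches it, so n = 13.

13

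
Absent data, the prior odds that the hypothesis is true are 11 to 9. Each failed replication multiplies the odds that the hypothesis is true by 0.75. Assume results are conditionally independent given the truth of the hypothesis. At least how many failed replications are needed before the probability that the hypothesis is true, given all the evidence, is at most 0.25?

Prior odds = 11/9.
Likelihood ratio per failed replication = 0.75.
Target posterior odds = 0.25/0.75 = 1/3.
Require 0.75ⁿ ≤ 1/3 ÷ (11/9) = 3/11.
0.75⁴ = 0.31640625 is still above 3/11 but 0.75⁵ = 243/1024 is at or below it, so n = 5.

5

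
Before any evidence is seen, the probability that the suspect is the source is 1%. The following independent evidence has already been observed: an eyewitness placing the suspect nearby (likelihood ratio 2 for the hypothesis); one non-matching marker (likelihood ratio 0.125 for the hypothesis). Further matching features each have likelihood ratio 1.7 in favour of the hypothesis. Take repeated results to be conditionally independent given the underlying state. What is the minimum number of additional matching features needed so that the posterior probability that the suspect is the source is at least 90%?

16

Prior odds = 0.01/0.99 = 1/99.
Combined Bayes factor of the evidence already in hand = 2 × 0.125 = 0.25.
Odds after that evidence = (1/99) × 0.25 = 1/396.
Target odds = 0.9/0.1 = 9.
Need 1.7ⁿ ≥ 9 ÷ (1/396) = 3564.
1.7¹⁵ ≈2862.42 falls short of 3564 but 1.7¹⁶ ≈4866.12 reaches it, so n = 16.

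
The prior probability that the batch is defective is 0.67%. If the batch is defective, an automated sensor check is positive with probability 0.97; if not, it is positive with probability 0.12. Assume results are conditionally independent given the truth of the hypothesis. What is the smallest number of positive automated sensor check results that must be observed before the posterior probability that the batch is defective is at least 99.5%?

Prior odds: 0.0067 ÷ 0.9933 = 67/9933.
Likelihood ratio of a positive = 0.97/0.12 = 97/12.
Target odds: 0.995 ÷ 0.005 = 199.
Need (67/9933) × (97/12)ⁿ ≥ 199, i.e. (97/12)ⁿ ≥ 1976667/67.
(97/12)⁴ = 88529281/20736 falls short of 1976667/67 but (97/12)⁵ ≈34510.6 reaches it, so n = 5.

5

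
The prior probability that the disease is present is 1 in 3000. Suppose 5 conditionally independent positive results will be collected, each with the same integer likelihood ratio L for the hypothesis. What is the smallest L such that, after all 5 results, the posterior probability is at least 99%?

13

Prior odds = (1/3000)/(2999/3000) = 1/2999.
Target odds = 0.99/0.01 = 99.
Need L⁵ ≥ 99 ÷ (1/2999) = 296901.
12⁵ = 248832 < 296901 ≤ 371293 = 13⁵, so L = 13.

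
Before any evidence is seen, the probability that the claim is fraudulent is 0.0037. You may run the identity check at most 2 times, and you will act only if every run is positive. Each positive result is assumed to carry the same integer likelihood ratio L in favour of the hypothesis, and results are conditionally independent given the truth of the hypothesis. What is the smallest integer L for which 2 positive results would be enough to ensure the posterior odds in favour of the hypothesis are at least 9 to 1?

Prior odds = 0.0037/0.9963 = 37/9963.
Target odds = 9.
Need L² ≥ 9 ÷ (37/9963) = 89667/37.
49² = 2401 < 89667/37 ≤ 2500 = 50², so L = 50.

50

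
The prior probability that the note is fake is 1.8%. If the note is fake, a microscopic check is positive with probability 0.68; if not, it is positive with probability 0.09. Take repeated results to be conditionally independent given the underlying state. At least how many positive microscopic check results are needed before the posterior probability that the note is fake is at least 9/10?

Prior odds: 0.018 ÷ 0.982 = 9/491.
Likelihood ratio of a positive = 0.68/0.09 = 68/9.
Target posterior odds = 0.9/0.1 = 9.
Require (68/9)ⁿ ≥ 9 ÷ (9/491) = 491.
(68/9)³ = 314432/729 falls short of 491 but (68/9)⁴ = 21381376/6561 reaches it, so n = 4.

4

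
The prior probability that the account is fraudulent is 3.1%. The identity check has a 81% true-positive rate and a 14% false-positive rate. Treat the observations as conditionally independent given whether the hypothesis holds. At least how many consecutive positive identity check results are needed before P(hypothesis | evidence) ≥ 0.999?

6

Prior odds: 0.031 ÷ 0.969 = 31/969.
Likelihood ratio of a positive result = 0.81/0.14 = 81/14.
Target odds: 0.999 ÷ 0.001 = 999.
Need (31/969) × (81/14)ⁿ ≥ 999, i.e. (81/14)ⁿ ≥ 968031/31.
(81/14)⁵ ≈6483.13 falls short of 968031/31 but (81/14)⁶ ≈37509.6 reaches it, so n = 6.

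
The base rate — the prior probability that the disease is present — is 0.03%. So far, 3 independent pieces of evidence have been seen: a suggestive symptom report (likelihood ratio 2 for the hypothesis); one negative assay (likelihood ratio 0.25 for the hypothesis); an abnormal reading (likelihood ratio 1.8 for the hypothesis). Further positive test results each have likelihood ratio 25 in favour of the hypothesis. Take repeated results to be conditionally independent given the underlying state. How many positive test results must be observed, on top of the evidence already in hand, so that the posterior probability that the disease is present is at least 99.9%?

5

Prior odds = 0.0003/0.9997 = 3/9997.
Combined Bayes factor of the evidence already in hand = 2 × 0.25 × 1.8 = 0.9.
Odds after that evidence = (3/9997) × 0.9 = 27/99970.
Target odds = 0.999/0.001 = 999.
Need 25ⁿ ≥ 999 ÷ (27/99970) = 3698890.
25⁴ = 390625 falls short of 3698890 but 25⁵ = 9765625 reaches it, so n = 5.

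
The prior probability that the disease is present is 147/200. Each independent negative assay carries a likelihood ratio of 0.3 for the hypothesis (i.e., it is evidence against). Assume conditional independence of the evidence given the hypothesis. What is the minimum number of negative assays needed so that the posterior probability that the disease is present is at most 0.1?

Prior odds: 0.735 ÷ 0.265 = 147/53.
Likelihood ratio per negative assay = 0.3.
Target posterior odds = 0.1/0.9 = 1/9.
Need (147/53) × 0.3ⁿ ≤ 1/9, i.e. 0.3ⁿ ≤ 53/1323.
0.3² = 0.09 is still above 53/1323 but 0.3³ = 0.027 is at or below it, so n = 3.

3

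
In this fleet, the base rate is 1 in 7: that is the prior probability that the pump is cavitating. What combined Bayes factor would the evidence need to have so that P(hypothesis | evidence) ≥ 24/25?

Prior odds = (1/7)/(6/7) = 1/6.
Target odds = 0.96/0.04 = 24.
Required Bayes factor = 24 ÷ (1/6) = 144.

144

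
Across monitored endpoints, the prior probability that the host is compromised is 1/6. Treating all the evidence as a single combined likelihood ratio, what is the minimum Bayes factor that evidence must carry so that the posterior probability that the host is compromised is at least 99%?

495

Prior odds = (1/6)/(5/6) = 0.2.
Target odds = 0.99/0.01 = 99.
Required Bayes factor = 99 ÷ 0.2 = 495.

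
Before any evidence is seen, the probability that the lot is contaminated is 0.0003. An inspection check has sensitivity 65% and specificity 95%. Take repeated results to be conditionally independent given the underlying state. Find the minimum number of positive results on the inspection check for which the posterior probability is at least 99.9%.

Prior odds = 0.0003/0.9997 = 3/9997.
False-positive rate = 1 − 0.95 = 0.05; likelihood ratio of a positive = 0.65/0.05 = 13.
Target posterior odds = 0.999/0.001 = 999.
Need (3/9997) × 13ⁿ ≥ 999, i.e. 13ⁿ ≥ 3329001.
13⁵ = 371293 falls short of 3329001 but 13⁶ = 4826809 reaches it, so n = 6.

6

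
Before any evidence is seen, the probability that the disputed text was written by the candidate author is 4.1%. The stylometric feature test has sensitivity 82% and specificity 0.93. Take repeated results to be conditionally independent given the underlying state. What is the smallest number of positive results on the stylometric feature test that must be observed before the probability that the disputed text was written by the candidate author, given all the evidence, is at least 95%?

3

Prior odds: 0.041 ÷ 0.959 = 41/959.
False-positive rate = 1 − 0.93 = 0.07; likelihood ratio of a positive = 0.82/0.07 = 82/7.
Target posterior odds = 0.95/0.05 = 19.
Need (41/959) × (82/7)ⁿ ≥ 19, i.e. (82/7)ⁿ ≥ 18221/41.
(82/7)² = 6724/49 falls short of 18221/41 but (82/7)³ = 551368/343 reaches it, so n = 3.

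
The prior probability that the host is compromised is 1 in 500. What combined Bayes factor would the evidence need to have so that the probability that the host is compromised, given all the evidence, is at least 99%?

Prior odds = 0.002/0.998 = 1/499.
Target odds = 0.99/0.01 = 99.
Required Bayes factor = 99 ÷ (1/499) = 49401.

49401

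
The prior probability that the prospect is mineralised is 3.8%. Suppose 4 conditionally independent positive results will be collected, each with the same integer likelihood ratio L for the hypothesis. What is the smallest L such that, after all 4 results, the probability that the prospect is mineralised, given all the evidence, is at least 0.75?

Prior odds = 0.038/0.962 = 19/481.
Target odds = 0.75/0.25 = 3.
Need L⁴ ≥ 3 ÷ (19/481) = 1443/19.
2⁴ = 16 < 1443/19 ≤ 81 = 3⁴, so L = 3.

3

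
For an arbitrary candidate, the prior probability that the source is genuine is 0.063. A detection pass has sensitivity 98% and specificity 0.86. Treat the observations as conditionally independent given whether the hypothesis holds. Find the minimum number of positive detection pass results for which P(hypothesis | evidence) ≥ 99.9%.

Prior odds: 0.063 ÷ 0.937 = 63/937.
False-positive rate = 1 − 0.86 = 0.14; likelihood ratio of a positive = 0.98/0.14 = 7.
Target odds: 0.999 ÷ 0.001 = 999.
Require 7ⁿ ≥ 999 ÷ (63/937) = 104007/7.
7⁴ = 2401 falls short of 104007/7 but 7⁵ = 16807 reaches it, so n = 5.

5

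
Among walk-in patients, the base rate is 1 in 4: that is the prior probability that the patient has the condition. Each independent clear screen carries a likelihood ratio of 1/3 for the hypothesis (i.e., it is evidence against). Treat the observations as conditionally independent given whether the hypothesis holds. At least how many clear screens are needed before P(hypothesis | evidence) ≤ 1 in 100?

Prior odds: 0.25 ÷ 0.75 = 1/3.
Likelihood ratio per clear screen = 1/3.
Target posterior odds = 0.01/0.99 = 1/99.
Need (1/3) × (1/3)ⁿ ≤ 1/99, i.e. (1/3)ⁿ ≤ 1/33.
(1/3)³ = 1/27 is still above 1/33 but (1/3)⁴ = 1/81 is at or below it, so n = 4.

4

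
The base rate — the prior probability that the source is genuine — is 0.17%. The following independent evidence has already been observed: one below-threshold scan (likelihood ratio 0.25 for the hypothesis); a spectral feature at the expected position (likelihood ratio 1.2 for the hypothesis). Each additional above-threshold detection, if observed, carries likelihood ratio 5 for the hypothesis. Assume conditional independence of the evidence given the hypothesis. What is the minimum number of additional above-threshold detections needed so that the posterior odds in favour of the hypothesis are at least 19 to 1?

Prior odds = 0.0017/0.9983 = 17/9983.
Combined Bayes factor of the evidence already in hand = 0.25 × 1.2 = 0.3.
Odds after that evidence = (17/9983) × 0.3 = 51/99830.
Target odds = 19.
Need 5ⁿ ≥ 19 ÷ (51/99830) = 1896770/51.
5⁶ = 15625 falls short of 1896770/51 but 5⁷ = 78125 reaches it, so n = 7.

7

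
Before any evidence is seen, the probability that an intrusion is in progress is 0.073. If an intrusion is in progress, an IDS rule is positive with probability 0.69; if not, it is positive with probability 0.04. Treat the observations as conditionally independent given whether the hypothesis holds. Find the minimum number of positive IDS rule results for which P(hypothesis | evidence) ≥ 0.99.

3

Prior odds: 0.073 ÷ 0.927 = 73/927.
Likelihood ratio of a positive = 0.69/0.04 = 17.25.
Target posterior odds = 0.99/0.01 = 99.
Require 17.25ⁿ ≥ 99 ÷ (73/927) = 91773/73.
17.25² = 297.5625 falls short of 91773/73 but 17.25³ = 5132.953125 reaches it, so n = 3.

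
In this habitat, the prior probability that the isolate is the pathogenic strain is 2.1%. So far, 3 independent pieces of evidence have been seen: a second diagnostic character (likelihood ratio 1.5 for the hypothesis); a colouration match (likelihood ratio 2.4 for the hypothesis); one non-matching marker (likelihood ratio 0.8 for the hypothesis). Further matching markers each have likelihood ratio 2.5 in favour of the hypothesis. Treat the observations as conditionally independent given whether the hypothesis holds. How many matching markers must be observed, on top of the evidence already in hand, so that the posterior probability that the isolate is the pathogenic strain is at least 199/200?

9

Prior odds = 0.021/0.979 = 21/979.
Combined Bayes factor of the evidence already in hand = 1.5 × 2.4 × 0.8 = 2.88.
Odds after that evidence = (21/979) × 2.88 = 1512/24475.
Target odds = 0.995/0.005 = 199.
Need 2.5ⁿ ≥ 199 ÷ (1512/24475) = 4870525/1512.
2.5⁸ = 390625/256 falls short of 4870525/1512 but 2.5⁹ = 1953125/512 reaches it, so n = 9.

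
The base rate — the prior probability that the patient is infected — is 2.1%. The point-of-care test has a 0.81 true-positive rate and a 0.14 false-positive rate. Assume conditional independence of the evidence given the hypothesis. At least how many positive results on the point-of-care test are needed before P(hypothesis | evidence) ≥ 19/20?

4

Prior odds = 0.021/0.979 = 21/979.
Likelihood ratio of a positive result = 0.81/0.14 = 81/14.
Target posterior odds = 0.95/0.05 = 19.
Require (81/14)ⁿ ≥ 19 ÷ (21/979) = 18601/21.
(81/14)³ = 531441/2744 falls short of 18601/21 but (81/14)⁴ = 43046721/38416 reaches it, so n = 4.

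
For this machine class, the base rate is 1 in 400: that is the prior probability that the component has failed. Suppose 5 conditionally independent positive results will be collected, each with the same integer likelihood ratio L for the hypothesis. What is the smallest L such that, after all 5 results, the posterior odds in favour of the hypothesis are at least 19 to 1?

6

Prior odds = 0.0025/0.9975 = 1/399.
Target odds = 19.
Need L⁵ ≥ 19 ÷ (1/399) = 7581.
5⁵ = 3125 < 7581 ≤ 7776 = 6⁵, so L = 6.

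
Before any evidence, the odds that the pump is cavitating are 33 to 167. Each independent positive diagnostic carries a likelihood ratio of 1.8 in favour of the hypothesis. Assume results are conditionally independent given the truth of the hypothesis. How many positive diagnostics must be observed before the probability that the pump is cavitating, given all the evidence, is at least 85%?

6

Prior odds = 33/167.
Likelihood ratio per positive diagnostic = 1.8.
Target posterior odds = 0.85/0.15 = 17/3.
Need (33/167) × 1.8ⁿ ≥ 17/3, i.e. 1.8ⁿ ≥ 2839/99.
1.8⁵ = 18.89568 falls short of 2839/99 but 1.8⁶ = 531441/15625 reaches it, so n = 6.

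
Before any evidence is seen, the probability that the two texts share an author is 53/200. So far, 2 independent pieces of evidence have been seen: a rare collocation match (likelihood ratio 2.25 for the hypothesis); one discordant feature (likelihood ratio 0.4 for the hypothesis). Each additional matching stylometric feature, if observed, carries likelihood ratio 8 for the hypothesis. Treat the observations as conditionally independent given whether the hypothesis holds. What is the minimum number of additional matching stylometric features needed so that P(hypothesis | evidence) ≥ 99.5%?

Prior odds = 0.265/0.735 = 53/147.
Combined Bayes factor of the evidence already in hand = 2.25 × 0.4 = 0.9.
Odds after that evidence = (53/147) × 0.9 = 159/490.
Target odds = 0.995/0.005 = 199.
Need 8ⁿ ≥ 199 ÷ (159/490) = 97510/159.
8³ = 512 falls short of 97510/159 but 8⁴ = 4096 reaches it, so n = 4.

4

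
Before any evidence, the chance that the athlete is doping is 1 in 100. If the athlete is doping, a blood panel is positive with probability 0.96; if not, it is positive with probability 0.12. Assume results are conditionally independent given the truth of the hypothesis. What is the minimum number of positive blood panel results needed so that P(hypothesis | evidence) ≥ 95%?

4

Prior odds = 0.01/0.99 = 1/99.
Likelihood ratio of a positive = 0.96/0.12 = 8.
Target odds: 0.95 ÷ 0.05 = 19.
Require 8ⁿ ≥ 19 ÷ (1/99) = 1881.
8³ = 512 falls short of 1881 but 8⁴ = 4096 reaches it, so n = 4.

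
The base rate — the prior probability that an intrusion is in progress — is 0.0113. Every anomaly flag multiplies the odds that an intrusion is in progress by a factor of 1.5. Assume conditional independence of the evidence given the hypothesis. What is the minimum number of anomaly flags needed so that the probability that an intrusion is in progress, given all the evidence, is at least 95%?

Prior odds: 0.0113 ÷ 0.9887 = 113/9887.
Likelihood ratio per anomaly flag = 1.5.
Target odds: 0.95 ÷ 0.05 = 19.
Require 1.5ⁿ ≥ 19 ÷ (113/9887) = 187853/113.
1.5¹⁸ = 387420489/262144 falls short of 187853/113 but 1.5¹⁹ ≈2216.84 reaches it, so n = 19.

19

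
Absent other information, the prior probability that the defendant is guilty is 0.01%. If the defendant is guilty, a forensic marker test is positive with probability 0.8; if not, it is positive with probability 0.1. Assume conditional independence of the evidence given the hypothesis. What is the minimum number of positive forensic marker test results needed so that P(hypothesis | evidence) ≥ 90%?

Prior odds: 0.0001 ÷ 0.9999 = 1/9999.
Likelihood ratio of a positive = 0.8/0.1 = 8.
Target odds: 0.9 ÷ 0.1 = 9.
Require 8ⁿ ≥ 9 ÷ (1/9999) = 89991.
8⁵ = 32768 falls short of 89991 but 8⁶ = 262144 reaches it, so n = 6.

6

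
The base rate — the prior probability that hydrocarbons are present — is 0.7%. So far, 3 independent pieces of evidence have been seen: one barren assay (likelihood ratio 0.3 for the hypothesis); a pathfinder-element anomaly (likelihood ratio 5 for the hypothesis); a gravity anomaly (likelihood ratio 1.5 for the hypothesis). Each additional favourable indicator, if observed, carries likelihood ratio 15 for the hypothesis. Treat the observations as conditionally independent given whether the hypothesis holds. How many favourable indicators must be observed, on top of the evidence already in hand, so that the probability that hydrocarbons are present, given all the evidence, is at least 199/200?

Prior odds = 0.007/0.993 = 7/993.
Combined Bayes factor of the evidence already in hand = 0.3 × 5 × 1.5 = 2.25.
Odds after that evidence = (7/993) × 2.25 = 21/1324.
Target odds = 0.995/0.005 = 199.
Need 15ⁿ ≥ 199 ÷ (21/1324) = 263476/21.
15³ = 3375 falls short of 263476/21 but 15⁴ = 50625 reaches it, so n = 4.

4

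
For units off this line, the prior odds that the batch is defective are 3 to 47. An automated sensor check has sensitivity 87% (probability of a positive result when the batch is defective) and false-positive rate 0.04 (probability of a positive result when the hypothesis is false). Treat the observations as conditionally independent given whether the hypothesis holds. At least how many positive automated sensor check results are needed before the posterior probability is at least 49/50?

Prior odds = 3/47.
Likelihood ratio of a positive result = 0.87/0.04 = 21.75.
Target odds: 0.98 ÷ 0.02 = 49.
Need (3/47) × 21.75ⁿ ≥ 49, i.e. 21.75ⁿ ≥ 2303/3.
21.75² = 473.0625 falls short of 2303/3 but 21.75³ = 658503/64 reaches it, so n = 3.

3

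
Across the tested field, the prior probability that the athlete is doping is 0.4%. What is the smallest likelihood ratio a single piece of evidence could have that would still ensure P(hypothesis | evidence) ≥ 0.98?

12201

Prior odds = 0.004/0.996 = 1/249.
Target odds = 0.98/0.02 = 49.
Required Bayes factor = 49 ÷ (1/249) = 12201.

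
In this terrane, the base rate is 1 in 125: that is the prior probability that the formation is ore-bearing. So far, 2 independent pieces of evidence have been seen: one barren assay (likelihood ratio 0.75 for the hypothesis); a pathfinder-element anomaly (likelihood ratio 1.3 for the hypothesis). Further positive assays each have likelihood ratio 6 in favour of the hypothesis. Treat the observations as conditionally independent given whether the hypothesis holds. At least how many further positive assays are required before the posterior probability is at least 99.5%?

Prior odds = 0.008/0.992 = 1/124.
Combined Bayes factor of the evidence already in hand = 0.75 × 1.3 = 0.975.
Odds after that evidence = (1/124) × 0.975 = 39/4960.
Target odds = 0.995/0.005 = 199.
Need 6ⁿ ≥ 199 ÷ (39/4960) = 987040/39.
6⁵ = 7776 falls short of 987040/39 but 6⁶ = 46656 reaches it, so n = 6.

6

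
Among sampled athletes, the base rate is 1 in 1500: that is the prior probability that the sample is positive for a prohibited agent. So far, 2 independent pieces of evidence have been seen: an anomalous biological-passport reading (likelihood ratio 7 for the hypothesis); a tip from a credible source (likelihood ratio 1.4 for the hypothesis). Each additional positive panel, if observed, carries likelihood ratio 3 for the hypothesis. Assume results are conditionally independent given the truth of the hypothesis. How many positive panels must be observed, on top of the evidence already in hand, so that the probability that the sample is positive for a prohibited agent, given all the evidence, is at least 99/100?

Prior odds = (1/1500)/(1499/1500) = 1/1499.
Combined Bayes factor of the evidence already in hand = 7 × 1.4 = 9.8.
Odds after that evidence = (1/1499) × 9.8 = 49/7495.
Target odds = 0.99/0.01 = 99.
Need 3ⁿ ≥ 99 ÷ (49/7495) = 742005/49.
3⁸ = 6561 falls short of 742005/49 but 3⁹ = 19683 reaches it, so n = 9.

9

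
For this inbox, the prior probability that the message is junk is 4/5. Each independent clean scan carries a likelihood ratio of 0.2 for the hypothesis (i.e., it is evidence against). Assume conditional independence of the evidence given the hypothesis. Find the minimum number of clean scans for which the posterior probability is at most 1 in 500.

Prior odds: 0.8 ÷ 0.2 = 4.
Likelihood ratio per clean scan = 0.2.
Target posterior odds = 0.002/0.998 = 1/499.
Need 4 × 0.2ⁿ ≤ 1/499, i.e. 0.2ⁿ ≤ 1/1996.
0.2⁴ = 0.0016 is still above 1/1996 but 0.2⁵ = 0.00032 is at or below it, so n = 5.

5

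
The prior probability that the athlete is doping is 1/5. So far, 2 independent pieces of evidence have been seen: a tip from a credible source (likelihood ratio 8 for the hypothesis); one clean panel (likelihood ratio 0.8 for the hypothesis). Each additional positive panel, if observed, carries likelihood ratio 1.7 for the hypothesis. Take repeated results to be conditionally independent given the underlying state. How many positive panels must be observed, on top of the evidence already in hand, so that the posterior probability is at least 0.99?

8

Prior odds = 0.2/0.8 = 0.25.
Combined Bayes factor of the evidence already in hand = 8 × 0.8 = 6.4.
Odds after that evidence = 0.25 × 6.4 = 1.6.
Target odds = 0.99/0.01 = 99.
Need 1.7ⁿ ≥ 99 ÷ 1.6 = 61.875.
1.7⁷ = 410338673/10000000 falls short of 61.875 but 1.7⁸ ≈69.7576 reaches it, so n = 8.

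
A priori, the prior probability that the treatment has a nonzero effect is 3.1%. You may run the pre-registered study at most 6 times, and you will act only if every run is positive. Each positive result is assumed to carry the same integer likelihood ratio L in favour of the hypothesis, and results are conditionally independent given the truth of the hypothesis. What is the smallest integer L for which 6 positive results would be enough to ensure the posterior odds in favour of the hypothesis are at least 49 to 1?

Prior odds = 0.031/0.969 = 31/969.
Target odds = 49.
Need L⁶ ≥ 49 ÷ (31/969) = 47481/31.
3⁶ = 729 < 47481/31 ≤ 4096 = 4⁶, so L = 4.

4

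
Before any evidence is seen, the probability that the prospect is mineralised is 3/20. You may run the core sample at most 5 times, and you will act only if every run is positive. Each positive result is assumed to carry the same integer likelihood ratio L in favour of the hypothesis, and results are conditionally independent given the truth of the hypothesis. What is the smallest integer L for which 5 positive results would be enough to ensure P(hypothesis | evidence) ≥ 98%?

4

Prior odds = 0.15/0.85 = 3/17.
Target odds = 0.98/0.02 = 49.
Need L⁵ ≥ 49 ÷ (3/17) = 833/3.
3⁵ = 243 < 833/3 ≤ 1024 = 4⁵, so L = 4.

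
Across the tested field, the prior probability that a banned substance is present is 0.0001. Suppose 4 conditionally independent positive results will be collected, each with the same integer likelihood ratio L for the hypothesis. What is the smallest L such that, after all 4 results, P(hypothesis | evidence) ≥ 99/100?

Prior odds = 0.0001/0.9999 = 1/9999.
Target odds = 0.99/0.01 = 99.
Need L⁴ ≥ 99 ÷ (1/9999) = 989901.
31⁴ = 923521 < 989901 ≤ 1048576 = 32⁴, so L = 32.

32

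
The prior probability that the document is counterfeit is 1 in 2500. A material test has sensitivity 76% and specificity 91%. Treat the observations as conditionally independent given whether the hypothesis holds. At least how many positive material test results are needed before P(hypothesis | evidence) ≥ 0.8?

Prior odds: 0.0004 ÷ 0.9996 = 1/2499.
False-positive rate = 1 − 0.91 = 0.09; likelihood ratio of a positive = 0.76/0.09 = 76/9.
Target posterior odds = 0.8/0.2 = 4.
Need (1/2499) × (76/9)ⁿ ≥ 4, i.e. (76/9)ⁿ ≥ 9996.
(76/9)⁴ = 33362176/6561 falls short of 9996 but (76/9)⁵ ≈42939.3 reaches it, so n = 5.

5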